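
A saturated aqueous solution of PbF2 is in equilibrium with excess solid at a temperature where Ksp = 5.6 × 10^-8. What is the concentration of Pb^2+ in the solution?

[Pb^2+] = 2.4 × 10^-3 M

PbF2(s) <=> Pb^2+ + 2 F^-
Ksp = [Pb^2+][F^-]^2
Let s = molar solubility. Then [Pb^2+] = s and [F^-] = 2s.
Substituting: Ksp = s(2s)^2 = 4s^3
Solving, s = (5.6 × 10^-8/4)^(1/3) = 2.41 x 10^-3 M
[Pb^2+] = s = 2.4 × 10^-3 M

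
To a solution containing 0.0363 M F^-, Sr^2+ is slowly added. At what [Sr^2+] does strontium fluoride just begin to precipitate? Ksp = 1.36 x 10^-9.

[Sr^2+] ≈ 1.03 x 10^-6 M

SrF2(s) ⇌ Sr^2+ + 2 F^-
Ksp = [Sr^2+][F^-]^2
Precipitation begins when Q = Ksp. With [F^-] = 0.0363 M:
1.36 x 10^-9 = (0.0363)^2 × [Sr^2+]
[Sr^2+] = (1.36 x 10^-9 / 1.318 × 10^-3) = 1.03 × 10^-6 M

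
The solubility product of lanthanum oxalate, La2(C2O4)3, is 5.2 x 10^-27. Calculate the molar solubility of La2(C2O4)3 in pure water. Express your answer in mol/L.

2.2 × 10^-6 M

La2(C2O4)3(s) ⇌ 2 La^3+ + 3 C2O4^2-
Ksp = [La^3+]^2[C2O4^2-]^3
If s mol/L of La2(C2O4)3 dissolves, [La^3+] = 2s and [C2O4^2-] = 3s.
So Ksp = (2s)^2 × (3s)^3 = 108s^5
s^5 = 5.2 x 10^-27 / 108, so s = 2.2 × 10^-6 M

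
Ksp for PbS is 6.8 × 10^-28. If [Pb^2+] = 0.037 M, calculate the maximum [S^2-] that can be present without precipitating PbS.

PbS(s) ⇌ Pb^2+(aq) + S^2-(aq)
Ksp = [Pb^2+][S^2-]
Precipitation begins when Q = Ksp. With [Pb^2+] = 0.037 M:
6.8 × 10^-28 = (0.037) × [S^2-]
[S^2-] = (6.8 × 10^-28 / 3.7 × 10^-2) = 1.8 × 10^-26 M

[S^2-] = 1.8 x 10^-26 M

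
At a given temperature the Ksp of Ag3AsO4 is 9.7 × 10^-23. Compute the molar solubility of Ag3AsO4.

s = 1.4 x 10^-6 M

Ag3AsO4(s) ⇌ 3 Ag^+ + AsO4^3-
Ksp = [Ag^+]^3[AsO4^3-]
If s mol/L of Ag3AsO4 dissolves, [Ag^+] = 3s and [AsO4^3-] = s.
So Ksp = (3s)^3 × s = 27s^4
s = (9.7 × 10^-23 / 27)^(1/4) = 1.4 × 10^-6 M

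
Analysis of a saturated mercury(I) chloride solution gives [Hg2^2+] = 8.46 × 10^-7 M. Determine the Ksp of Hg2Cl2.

2.42 × 10^-18

Hg2Cl2(s) ⇌ Hg2^2+(aq) + 2 Cl^-(aq)
Stoichiometry gives [Cl^-] = (2/1)[Hg2^2+] = 1.692 × 10^-6 M.
Ksp = [Hg2^2+][Cl^-]^2
Ksp = 8.46 × 10^-7 × (1.692 × 10^-6)^2 = 2.42 x 10^-18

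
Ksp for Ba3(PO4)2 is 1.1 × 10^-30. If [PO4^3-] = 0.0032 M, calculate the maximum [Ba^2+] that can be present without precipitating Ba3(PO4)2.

4.8 x 10^-9 M

Ba3(PO4)2(s) ⇌ 3 Ba^2+ + 2 PO4^3-
Ksp = [Ba^2+]^3[PO4^3-]^2
Precipitation begins when Q = Ksp. With [PO4^3-] = 0.0032 M:
1.1 × 10^-30 = (0.0032)^2 × [Ba^2+]^3
[Ba^2+] = (1.1 × 10^-30 / 1.02 × 10^-5)^(1/3) = 4.8 × 10^-9 M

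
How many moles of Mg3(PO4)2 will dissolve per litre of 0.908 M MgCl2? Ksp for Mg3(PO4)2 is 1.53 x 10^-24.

s ≈ 7.15 x 10^-13 M

Mg3(PO4)2(s) ⇌ 3 Mg^2+ + 2 PO4^3-
Ksp = [Mg^2+]^3[PO4^3-]^2
Let s be the molar solubility in this solution. [Mg^2+] = 0.908 + 3s ≈ 0.908, [PO4^3-] = 2s (Ksp is small, so little additional dissolves).
Ksp ≈ (0.908)^3 × (2s)^2
s = 7.15 × 10^-13 M
Check: 3s = 2.1 × 10^-12 ≪ 0.908, so the approximation is valid.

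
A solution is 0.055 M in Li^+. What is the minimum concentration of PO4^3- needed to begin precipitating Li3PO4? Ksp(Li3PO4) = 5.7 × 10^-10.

Li3PO4(s) ⇌ 3 Li^+(aq) + PO4^3-(aq)
Ksp = [Li^+]^3[PO4^3-]
Precipitation begins when Q = Ksp. With [Li^+] = 0.055 M:
5.7 × 10^-10 = (0.055)^3 × [PO4^3-]
[PO4^3-] = (5.7 × 10^-10 / 1.66 × 10^-4) = 3.4 × 10^-6 M

[PO4^3-] ≈ 3.4 × 10^-6 M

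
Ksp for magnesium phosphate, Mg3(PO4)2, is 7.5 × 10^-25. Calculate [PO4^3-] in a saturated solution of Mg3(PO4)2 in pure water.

[PO4^3-] ≈ 1.2 × 10^-5 M

Mg3(PO4)2(s) ⇌ 3 Mg^2+(aq) + 2 PO4^3-(aq)
Ksp = [Mg^2+]^3[PO4^3-]^2
For each mole of Mg3(PO4)2 that dissolves: [Mg^2+] = 3s, [PO4^3-] = 2s.
So Ksp = (3s)^3 × (2s)^2 = 108s^5
Solving, s = (7.5 × 10^-25/108)^(1/5) = 5.87 × 10^-6 M
[PO4^3-] = 2s = 1.2 x 10^-5 M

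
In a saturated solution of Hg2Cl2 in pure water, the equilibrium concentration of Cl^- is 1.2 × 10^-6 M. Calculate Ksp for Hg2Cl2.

Hg2Cl2(s) <=> Hg2^2+(aq) + 2 Cl^-(aq)
Stoichiometry gives [Hg2^2+] = (1/2)[Cl^-] = 6.00 × 10^-7 M.
Ksp = [Hg2^2+][Cl^-]^2
Ksp = 6.00 × 10^-7 × (1.2 × 10^-6)^2 = 8.6 × 10^-19

Ksp ≈ 8.6e-19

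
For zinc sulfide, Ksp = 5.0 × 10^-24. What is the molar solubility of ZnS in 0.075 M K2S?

ZnS(s) ⇌ Zn^2+(aq) + S^2-(aq)
Ksp = [Zn^2+][S^2-]
Let s be the molar solubility in this solution. [Zn^2+] = s, [S^2-] = 0.075 + s ≈ 0.075 (Ksp is small, so little additional dissolves).
Ksp ≈ s × 0.075
s = 6.7 × 10^-23 M
Check: s = 6.7 x 10^-23 ≪ 0.075, so the approximation is valid.

s ≈ 6.7e-23 M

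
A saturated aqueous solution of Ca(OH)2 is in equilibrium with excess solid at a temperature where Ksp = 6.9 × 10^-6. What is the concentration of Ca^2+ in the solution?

[Ca^2+] = 0.012 M

Ca(OH)2(s) <=> Ca^2+(aq) + 2 OH^-(aq)
Ksp = [Ca^2+][OH^-]^2
With molar solubility s: [Ca^2+] = s, [OH^-] = 2s.
So Ksp = s × (2s)^2 = 4s^3
Solving, s = (6.9 × 10^-6/4)^(1/3) = 1.20 × 10^-2 M
[Ca^2+] = s = 1.2 x 10^-2 M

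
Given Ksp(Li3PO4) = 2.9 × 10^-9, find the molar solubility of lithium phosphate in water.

Li3PO4(s) ⇌ 3 Li^+(aq) + PO4^3-(aq)
Ksp = [Li^+]^3[PO4^3-]
If s mol/L of Li3PO4 dissolves, [Li^+] = 3s and [PO4^3-] = s.
So Ksp = (3s)^3 × s = 27s^4
Solving, s = (2.9 × 10^-9/27)^(1/4) = 3.2 × 10^-3 M

3.2 x 10^-3 M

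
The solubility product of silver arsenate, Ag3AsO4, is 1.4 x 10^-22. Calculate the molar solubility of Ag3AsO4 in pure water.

s ≈ 1.5 × 10^-6 M

Ag3AsO4(s) ⇌ 3 Ag^+(aq) + AsO4^3-(aq)
Ksp = [Ag^+]^3[AsO4^3-]
If s mol/L of Ag3AsO4 dissolves, [Ag^+] = 3s and [AsO4^3-] = s.
Substituting: Ksp = (3s)^3s = 27s^4
s^4 = 1.4 x 10^-22 / 27, so s = 1.5 x 10^-6 M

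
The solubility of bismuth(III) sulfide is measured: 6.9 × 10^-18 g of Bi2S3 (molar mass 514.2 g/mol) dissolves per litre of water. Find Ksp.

Molar solubility s = (6.9 × 10^-18 g/L) / (514.2 g/mol) = 1.34 × 10^-20 M.
Bi2S3(s) ⇌ 2 Bi^3+(aq) + 3 S^2-(aq)
For each mole of Bi2S3 that dissolves: [Bi^3+] = 2s, [S^2-] = 3s.
Ksp = [Bi^3+]^2[S^2-]^3
Substituting: Ksp = (2s)^2(3s)^3 = 108s^5
With s = 1.34 × 10^-20: Ksp = 4.7 x 10^-98

4.7e-98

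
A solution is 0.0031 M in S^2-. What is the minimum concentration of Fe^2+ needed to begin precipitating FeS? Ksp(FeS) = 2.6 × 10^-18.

FeS(s) ⇌ Fe^2+(aq) + S^2-(aq)
Ksp = [Fe^2+][S^2-]
Precipitation begins when Q = Ksp. With [S^2-] = 0.0031 M:
2.6 × 10^-18 = (0.0031) × [Fe^2+]
[Fe^2+] = (2.6 × 10^-18 / 3.1 × 10^-3) = 8.4 × 10^-16 M

[Fe^2+] ≈ 8.4 x 10^-16 M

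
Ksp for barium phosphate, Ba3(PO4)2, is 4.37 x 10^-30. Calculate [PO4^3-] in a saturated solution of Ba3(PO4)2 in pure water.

[PO4^3-] ≈ 1.05 × 10^-6 M

Ba3(PO4)2(s) ⇌ 3 Ba^2+ + 2 PO4^3-
Ksp = [Ba^2+]^3[PO4^3-]^2
Let s = molar solubility. Then [Ba^2+] = 3s and [PO4^3-] = 2s.
Ksp = (3s)^3(2s)^2 = 108s^5
Solving, s = (4.37 x 10^-30/108)^(1/5) = 5.265 × 10^-7 M
[PO4^3-] = 2s = 1.05 × 10^-6 M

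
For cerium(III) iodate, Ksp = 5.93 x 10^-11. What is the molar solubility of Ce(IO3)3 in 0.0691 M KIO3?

1.80e-7 M

Ce(IO3)3(s) ⇌ Ce^3+ + 3 IO3^-
Ksp = [Ce^3+][IO3^-]^3
Let s = moles of Ce(IO3)3 that dissolve per litre. [Ce^3+] = s, [IO3^-] = 0.0691 + 3s ≈ 0.0691 (common-ion effect: IO3^- is already 0.0691 M).
Ksp ≈ s × (0.0691)^3
s = 1.80 × 10^-7 M
Check: 3s = 5.4 x 10^-7 ≪ 0.0691, so the approximation is valid.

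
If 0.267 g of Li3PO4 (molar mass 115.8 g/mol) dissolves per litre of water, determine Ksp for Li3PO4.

Molar solubility s = (2.67 x 10^-1 g/L) / (115.8 g/mol) = 2.306 × 10^-3 M.
Li3PO4(s) <=> 3 Li^+ + PO4^3-
With molar solubility s: [Li^+] = 3s, [PO4^3-] = s.
Ksp = [Li^+]^3[PO4^3-]
So Ksp = (3s)^3 × s = 27s^4
Ksp = 27 × (2.306 x 10^-3)^4 = 7.63 × 10^-10

7.63 x 10^-10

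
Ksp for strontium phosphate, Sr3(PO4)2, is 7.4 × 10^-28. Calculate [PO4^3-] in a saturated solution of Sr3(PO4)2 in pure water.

Sr3(PO4)2(s) ⇌ 3 Sr^2+ + 2 PO4^3-
Ksp = [Sr^2+]^3[PO4^3-]^2
For each mole of Sr3(PO4)2 that dissolves: [Sr^2+] = 3s, [PO4^3-] = 2s.
Substituting: Ksp = (3s)^3(2s)^2 = 108s^5
s = (7.4 × 10^-28 / 108)^(1/5) = 1.47 × 10^-6 M
[PO4^3-] = 2s = 2.9 × 10^-6 M

2.9 × 10^-6 M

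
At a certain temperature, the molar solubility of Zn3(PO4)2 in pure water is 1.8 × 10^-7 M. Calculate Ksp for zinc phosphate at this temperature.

Zn3(PO4)2(s) ⇌ 3 Zn^2+(aq) + 2 PO4^3-(aq)
If s mol/L of Zn3(PO4)2 dissolves, [Zn^2+] = 3s and [PO4^3-] = 2s.
Ksp = [Zn^2+]^3[PO4^3-]^2
Substituting: Ksp = (3s)^3(2s)^2 = 108s^5
With s = 1.8 x 10^-7: Ksp = 2.0 x 10^-32

Ksp ≈ 2.0e-32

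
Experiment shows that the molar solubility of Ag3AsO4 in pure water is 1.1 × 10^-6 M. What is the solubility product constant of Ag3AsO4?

Ag3AsO4(s) <=> 3 Ag^+ + AsO4^3-
With molar solubility s: [Ag^+] = 3s, [AsO4^3-] = s.
Ksp = [Ag^+]^3[AsO4^3-]
Substituting: Ksp = (3s)^3s = 27s^4
Ksp = 27 × (1.1 × 10^-6)^4 = 4.0 × 10^-23

4.0 × 10^-23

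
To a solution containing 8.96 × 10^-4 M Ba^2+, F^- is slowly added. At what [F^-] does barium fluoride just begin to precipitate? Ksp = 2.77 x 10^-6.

BaF2(s) ⇌ Ba^2+ + 2 F^-
Ksp = [Ba^2+][F^-]^2
Precipitation begins when Q = Ksp. With [Ba^2+] = 8.96 × 10^-4 M:
2.77 x 10^-6 = (8.96 × 10^-4) × [F^-]^2
[F^-] = (2.77 x 10^-6 / 8.96 × 10^-4)^(1/2) = 5.56 × 10^-2 M

[F^-] ≈ 0.0556 M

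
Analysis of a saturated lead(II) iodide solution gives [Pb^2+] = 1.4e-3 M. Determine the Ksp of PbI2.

PbI2(s) ⇌ Pb^2+ + 2 I^-
Stoichiometry gives [I^-] = (2/1)[Pb^2+] = 2.80 × 10^-3 M.
Ksp = [Pb^2+][I^-]^2
Ksp = 1.4 x 10^-3 × (2.80 x 10^-3)^2 = 1.1 × 10^-8

1.1 x 10^-8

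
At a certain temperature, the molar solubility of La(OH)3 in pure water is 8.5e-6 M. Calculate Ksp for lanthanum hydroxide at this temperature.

Ksp = 1.4 × 10^-19

La(OH)3(s) <=> La^3+ + 3 OH^-
For each mole of La(OH)3 that dissolves: [La^3+] = s, [OH^-] = 3s.
Ksp = [La^3+][OH^-]^3
Substituting: Ksp = s(3s)^3 = 27s^4
Ksp = 27 × (8.5 x 10^-6)^4 = 1.4 x 10^-19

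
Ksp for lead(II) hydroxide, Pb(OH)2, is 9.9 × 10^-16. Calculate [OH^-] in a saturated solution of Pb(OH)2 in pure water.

Pb(OH)2(s) ⇌ Pb^2+(aq) + 2 OH^-(aq)
Ksp = [Pb^2+][OH^-]^2
For each mole of Pb(OH)2 that dissolves: [Pb^2+] = s, [OH^-] = 2s.
Substituting: Ksp = s(2s)^2 = 4s^3
s^3 = 9.9 × 10^-16 / 4, so s = 6.28 × 10^-6 M
[OH^-] = 2s = 1.3 × 10^-5 M

[OH^-] = 1.3 × 10^-5 M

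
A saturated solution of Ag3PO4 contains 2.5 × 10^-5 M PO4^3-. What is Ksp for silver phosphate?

Ag3PO4(s) <=> 3 Ag^+(aq) + PO4^3-(aq)
Stoichiometry gives [Ag^+] = (3/1)[PO4^3-] = 7.50 × 10^-5 M.
Ksp = [Ag^+]^3[PO4^3-]
Ksp = (7.50 x 10^-5)^3 × 2.5 × 10^-5 = 1.1 × 10^-17

1.1 × 10^-17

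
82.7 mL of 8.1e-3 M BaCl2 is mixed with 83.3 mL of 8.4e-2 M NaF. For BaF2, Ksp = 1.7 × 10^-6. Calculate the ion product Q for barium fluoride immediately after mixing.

7.2 x 10^-6

Total volume = 82.7 + 83.3 = 166 mL.
[Ba^2+] = 8.1 × 10^-3 × (82.7/166) = 4.04 × 10^-3 M
[F^-] = 8.4 x 10^-2 × (83.3/166) = 4.22 × 10^-2 M
BaF2(s) ⇌ Ba^2+(aq) + 2 F^-(aq), so Q = [Ba^2+][F^-]^2
Q = (4.04 × 10^-3)(4.22 × 10^-2)^2 = 7.2 × 10^-6
Q > Ksp, so BaF2 will precipitate.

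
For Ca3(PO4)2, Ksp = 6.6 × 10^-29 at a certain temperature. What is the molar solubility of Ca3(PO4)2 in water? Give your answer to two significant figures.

Ca3(PO4)2(s) ⇌ 3 Ca^2+(aq) + 2 PO4^3-(aq)
Ksp = [Ca^2+]^3[PO4^3-]^2
Let s = molar solubility. Then [Ca^2+] = 3s and [PO4^3-] = 2s.
Substituting: Ksp = (3s)^3(2s)^2 = 108s^5
s^5 = 6.6 × 10^-29 / 108, so s = 9.1 x 10^-7 M

9.1 x 10^-7 M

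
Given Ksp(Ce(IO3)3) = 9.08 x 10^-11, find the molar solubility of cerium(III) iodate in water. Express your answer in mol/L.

s ≈ 1.35 x 10^-3 M

Ce(IO3)3(s) ⇌ Ce^3+ + 3 IO3^-
Ksp = [Ce^3+][IO3^-]^3
For each mole of Ce(IO3)3 that dissolves: [Ce^3+] = s, [IO3^-] = 3s.
So Ksp = s × (3s)^3 = 27s^4
s^4 = 9.08 x 10^-11 / 27, so s = 1.35 × 10^-3 M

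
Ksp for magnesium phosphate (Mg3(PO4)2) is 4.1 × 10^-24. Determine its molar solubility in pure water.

s = 8.2 x 10^-6 M

Mg3(PO4)2(s) <=> 3 Mg^2+ + 2 PO4^3-
Ksp = [Mg^2+]^3[PO4^3-]^2
With molar solubility s: [Mg^2+] = 3s, [PO4^3-] = 2s.
Substituting: Ksp = (3s)^3(2s)^2 = 108s^5
s = (4.1 × 10^-24 / 108)^(1/5) = 8.2 x 10^-6 M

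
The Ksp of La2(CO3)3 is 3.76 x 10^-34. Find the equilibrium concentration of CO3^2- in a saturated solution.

La2(CO3)3(s) ⇌ 2 La^3+(aq) + 3 CO3^2-(aq)
Ksp = [La^3+]^2[CO3^2-]^3
For each mole of La2(CO3)3 that dissolves: [La^3+] = 2s, [CO3^2-] = 3s.
So Ksp = (2s)^2 × (3s)^3 = 108s^5
Solving, s = (3.76 x 10^-34/108)^(1/5) = 8.098 x 10^-8 M
[CO3^2-] = 3s = 2.43 × 10^-7 M

[CO3^2-] = 2.43 × 10^-7 M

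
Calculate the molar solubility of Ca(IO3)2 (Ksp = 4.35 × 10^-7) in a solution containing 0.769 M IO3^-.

s = 7.36e-7 M

Ca(IO3)2(s) <=> Ca^2+ + 2 IO3^-
Ksp = [Ca^2+][IO3^-]^2
Let s be the molar solubility in this solution. [Ca^2+] = s, [IO3^-] = 0.769 + 2s ≈ 0.769 (Ksp is small, so little additional dissolves).
Ksp ≈ s × (0.769)^2
s = 7.36 × 10^-7 M
Check: 2s = 1.5 × 10^-6 ≪ 0.769, so the approximation is valid.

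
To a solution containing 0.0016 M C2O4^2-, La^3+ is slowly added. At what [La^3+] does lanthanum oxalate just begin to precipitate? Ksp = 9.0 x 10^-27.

1.5 × 10^-9 M

La2(C2O4)3(s) <=> 2 La^3+ + 3 C2O4^2-
Ksp = [La^3+]^2[C2O4^2-]^3
Precipitation begins when Q = Ksp. With [C2O4^2-] = 0.0016 M:
9.0 x 10^-27 = (0.0016)^3 × [La^3+]^2
[La^3+] = (9.0 x 10^-27 / 4.10 × 10^-9)^(1/2) = 1.5 × 10^-9 M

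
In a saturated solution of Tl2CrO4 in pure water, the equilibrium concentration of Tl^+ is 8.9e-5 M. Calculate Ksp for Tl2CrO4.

Tl2CrO4(s) <=> 2 Tl^+(aq) + CrO4^2-(aq)
Stoichiometry gives [CrO4^2-] = (1/2)[Tl^+] = 4.45 × 10^-5 M.
Ksp = [Tl^+]^2[CrO4^2-]
Ksp = (8.9 x 10^-5)^2 × 4.45 × 10^-5 = 3.5 x 10^-13

3.5e-13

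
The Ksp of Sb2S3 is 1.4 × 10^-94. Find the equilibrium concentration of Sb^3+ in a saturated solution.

Sb2S3(s) ⇌ 2 Sb^3+(aq) + 3 S^2-(aq)
Ksp = [Sb^3+]^2[S^2-]^3
For each mole of Sb2S3 that dissolves: [Sb^3+] = 2s, [S^2-] = 3s.
So Ksp = (2s)^2 × (3s)^3 = 108s^5
Solving, s = (1.4 × 10^-94/108)^(1/5) = 6.65 × 10^-20 M
[Sb^3+] = 2s = 1.3 x 10^-19 M

1.3e-19 M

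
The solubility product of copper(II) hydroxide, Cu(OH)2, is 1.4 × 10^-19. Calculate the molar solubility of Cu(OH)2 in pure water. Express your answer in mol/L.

s ≈ 3.3 × 10^-7 M

Cu(OH)2(s) <=> Cu^2+(aq) + 2 OH^-(aq)
Ksp = [Cu^2+][OH^-]^2
For each mole of Cu(OH)2 that dissolves: [Cu^2+] = s, [OH^-] = 2s.
Ksp = s(2s)^2 = 4s^3
s = (1.4 × 10^-19 / 4)^(1/3) = 3.3 × 10^-7 M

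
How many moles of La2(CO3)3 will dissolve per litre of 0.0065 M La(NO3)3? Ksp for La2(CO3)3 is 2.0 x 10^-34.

La2(CO3)3(s) <=> 2 La^3+ + 3 CO3^2-
Ksp = [La^3+]^2[CO3^2-]^3
If s mol/L dissolves here, [La^3+] = 0.0065 + 2s ≈ 0.0065, [CO3^2-] = 3s (Ksp is small, so little additional dissolves).
Ksp ≈ (0.0065)^2 × (3s)^3
s = 5.6 × 10^-11 M
Check: 2s = 1.1 × 10^-10 ≪ 0.0065, so the approximation is valid.

s = 5.6 x 10^-11 M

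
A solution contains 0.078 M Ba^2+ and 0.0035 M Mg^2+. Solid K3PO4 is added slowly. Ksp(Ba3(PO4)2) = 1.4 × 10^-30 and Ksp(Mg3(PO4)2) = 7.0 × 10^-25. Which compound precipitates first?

Precipitation of each salt starts when its ion product equals its Ksp.
For Ba3(PO4)2: 1.4 × 10^-30 = (0.078)^3 × [PO4^3-]^2  ⇒  [PO4^3-] = 5.4 x 10^-14 M.
For Mg3(PO4)2: 7.0 × 10^-25 = (0.0035)^3 × [PO4^3-]^2  ⇒  [PO4^3-] = 4.0 × 10^-9 M.
The salt with the lower threshold [PO4^3-] precipitates first: Ba3(PO4)2.

Ba3(PO4)2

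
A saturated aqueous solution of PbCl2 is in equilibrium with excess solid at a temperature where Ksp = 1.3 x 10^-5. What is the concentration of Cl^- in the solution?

0.030 M

PbCl2(s) <=> Pb^2+ + 2 Cl^-
Ksp = [Pb^2+][Cl^-]^2
For each mole of PbCl2 that dissolves: [Pb^2+] = s, [Cl^-] = 2s.
So Ksp = s × (2s)^2 = 4s^3
s^3 = 1.3 x 10^-5 / 4, so s = 1.48 × 10^-2 M
[Cl^-] = 2s = 3.0 × 10^-2 M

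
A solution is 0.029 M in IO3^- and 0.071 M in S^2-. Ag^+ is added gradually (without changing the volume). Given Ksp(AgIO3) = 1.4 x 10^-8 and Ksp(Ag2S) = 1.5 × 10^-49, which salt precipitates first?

Ag2S

Each salt begins to precipitate when Q = Ksp, i.e. when [Ag^+] reaches its threshold.
For AgIO3: 1.4 x 10^-8 = 0.029 × [Ag^+]  ⇒  [Ag^+] = 4.8 × 10^-7 M.
For Ag2S: 1.5 × 10^-49 = 0.071 × [Ag^+]^2  ⇒  [Ag^+] = 1.5 x 10^-24 M.
The salt with the lower threshold [Ag^+] precipitates first: Ag2S.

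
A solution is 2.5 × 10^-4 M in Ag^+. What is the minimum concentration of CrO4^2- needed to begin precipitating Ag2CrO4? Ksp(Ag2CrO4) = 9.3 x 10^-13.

[CrO4^2-] ≈ 1.5 x 10^-5 M

Ag2CrO4(s) ⇌ 2 Ag^+(aq) + CrO4^2-(aq)
Ksp = [Ag^+]^2[CrO4^2-]
Precipitation begins when Q = Ksp. With [Ag^+] = 2.5 × 10^-4 M:
9.3 x 10^-13 = (2.5 × 10^-4)^2 × [CrO4^2-]
[CrO4^2-] = (9.3 x 10^-13 / 6.25 × 10^-8) = 1.5 x 10^-5 M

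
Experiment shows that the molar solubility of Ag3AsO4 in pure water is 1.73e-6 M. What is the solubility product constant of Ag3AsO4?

Ag3AsO4(s) <=> 3 Ag^+(aq) + AsO4^3-(aq)
With molar solubility s: [Ag^+] = 3s, [AsO4^3-] = s.
Ksp = [Ag^+]^3[AsO4^3-]
So Ksp = (3s)^3 × s = 27s^4
With s = 1.73 × 10^-6: Ksp = 2.42 × 10^-22

Ksp ≈ 2.42e-22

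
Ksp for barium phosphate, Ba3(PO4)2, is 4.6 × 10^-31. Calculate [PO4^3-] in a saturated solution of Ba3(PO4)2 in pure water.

6.7 × 10^-7 M

Ba3(PO4)2(s) ⇌ 3 Ba^2+(aq) + 2 PO4^3-(aq)
Ksp = [Ba^2+]^3[PO4^3-]^2
With molar solubility s: [Ba^2+] = 3s, [PO4^3-] = 2s.
Substituting: Ksp = (3s)^3(2s)^2 = 108s^5
s = (4.6 × 10^-31 / 108)^(1/5) = 3.36 × 10^-7 M
[PO4^3-] = 2s = 6.7 x 10^-7 M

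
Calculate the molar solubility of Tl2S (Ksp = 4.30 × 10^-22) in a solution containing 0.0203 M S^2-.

s ≈ 7.28 × 10^-11 M

Tl2S(s) <=> 2 Tl^+(aq) + S^2-(aq)
Ksp = [Tl^+]^2[S^2-]
Let s be the molar solubility in this solution. [Tl^+] = 2s, [S^2-] = 0.0203 + s ≈ 0.0203 (common-ion effect: S^2- is already 0.0203 M).
Ksp ≈ (2s)^2 × 0.0203
s = 7.28 × 10^-11 M
Check: s = 7.3 x 10^-11 ≪ 0.0203, so the approximation is valid.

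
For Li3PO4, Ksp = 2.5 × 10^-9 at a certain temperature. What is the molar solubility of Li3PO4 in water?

s ≈ 3.1e-3 M

Li3PO4(s) ⇌ 3 Li^+ + PO4^3-
Ksp = [Li^+]^3[PO4^3-]
Let s = molar solubility. Then [Li^+] = 3s and [PO4^3-] = s.
Substituting: Ksp = (3s)^3s = 27s^4
Solving, s = (2.5 × 10^-9/27)^(1/4) = 3.1 × 10^-3 M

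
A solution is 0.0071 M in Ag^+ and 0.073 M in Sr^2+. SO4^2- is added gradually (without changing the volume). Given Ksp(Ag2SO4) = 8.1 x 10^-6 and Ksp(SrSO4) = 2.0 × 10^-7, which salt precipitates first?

Each salt begins to precipitate when Q = Ksp, i.e. when [SO4^2-] reaches its threshold.
For Ag2SO4: 8.1 x 10^-6 = (0.0071)^2 × [SO4^2-]  ⇒  [SO4^2-] = 1.6 x 10^-1 M.
For SrSO4: 2.0 × 10^-7 = 0.073 × [SO4^2-]  ⇒  [SO4^2-] = 2.7 x 10^-6 M.
The salt with the lower threshold [SO4^2-] precipitates first: SrSO4.

SrSO4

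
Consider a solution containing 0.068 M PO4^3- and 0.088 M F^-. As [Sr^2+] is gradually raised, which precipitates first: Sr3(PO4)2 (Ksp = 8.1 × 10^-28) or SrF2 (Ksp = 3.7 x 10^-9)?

Sr3(PO4)2

Each salt begins to precipitate when Q = Ksp, i.e. when [Sr^2+] reaches its threshold.
For Sr3(PO4)2: 8.1 × 10^-28 = (0.068)^2 × [Sr^2+]^3  ⇒  [Sr^2+] = 5.6 × 10^-9 M.
For SrF2: 3.7 x 10^-9 = (0.088)^2 × [Sr^2+]  ⇒  [Sr^2+] = 4.8 × 10^-7 M.
The salt with the lower threshold [Sr^2+] precipitates first: Sr3(PO4)2.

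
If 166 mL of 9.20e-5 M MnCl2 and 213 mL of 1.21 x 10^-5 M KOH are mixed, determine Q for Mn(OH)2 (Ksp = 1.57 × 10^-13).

Total volume = 166 + 213 = 379 mL.
[Mn^2+] = 9.20 × 10^-5 × (166/379) = 4.030 × 10^-5 M
[OH^-] = 1.21 x 10^-5 × (213/379) = 6.800 × 10^-6 M
Mn(OH)2(s) ⇌ Mn^2+(aq) + 2 OH^-(aq), so Q = [Mn^2+][OH^-]^2
Q = (4.030 x 10^-5)(6.800 x 10^-6)^2 = 1.86 × 10^-15
Q < Ksp, so no precipitate of Mn(OH)2 forms.

Q = 1.86 × 10^-15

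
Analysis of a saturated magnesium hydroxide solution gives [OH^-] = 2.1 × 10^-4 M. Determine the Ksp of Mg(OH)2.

Mg(OH)2(s) ⇌ Mg^2+(aq) + 2 OH^-(aq)
Stoichiometry gives [Mg^2+] = (1/2)[OH^-] = 1.05 x 10^-4 M.
Ksp = [Mg^2+][OH^-]^2
Ksp = 1.05 × 10^-4 × (2.1 × 10^-4)^2 = 4.6 x 10^-12

4.6e-12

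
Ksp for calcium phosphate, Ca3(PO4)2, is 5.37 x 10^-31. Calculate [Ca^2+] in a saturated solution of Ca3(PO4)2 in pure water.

Ca3(PO4)2(s) <=> 3 Ca^2+(aq) + 2 PO4^3-(aq)
Ksp = [Ca^2+]^3[PO4^3-]^2
If s mol/L of Ca3(PO4)2 dissolves, [Ca^2+] = 3s and [PO4^3-] = 2s.
Ksp = (3s)^3(2s)^2 = 108s^5
Solving, s = (5.37 x 10^-31/108)^(1/5) = 3.462 × 10^-7 M
[Ca^2+] = 3s = 1.04 × 10^-6 M

[Ca^2+] = 1.04e-6 M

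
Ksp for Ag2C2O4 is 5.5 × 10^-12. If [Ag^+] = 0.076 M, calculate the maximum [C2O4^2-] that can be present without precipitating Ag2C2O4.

Ag2C2O4(s) <=> 2 Ag^+ + C2O4^2-
Ksp = [Ag^+]^2[C2O4^2-]
Precipitation begins when Q = Ksp. With [Ag^+] = 0.076 M:
5.5 × 10^-12 = (0.076)^2 × [C2O4^2-]
[C2O4^2-] = (5.5 × 10^-12 / 5.78 × 10^-3) = 9.5 x 10^-10 M

9.5e-10 M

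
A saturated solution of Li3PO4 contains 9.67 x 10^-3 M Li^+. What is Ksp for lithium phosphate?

Li3PO4(s) <=> 3 Li^+(aq) + PO4^3-(aq)
Stoichiometry gives [PO4^3-] = (1/3)[Li^+] = 3.223 × 10^-3 M.
Ksp = [Li^+]^3[PO4^3-]
Ksp = (9.67 x 10^-3)^3 × 3.223 × 10^-3 = 2.91 × 10^-9

Ksp ≈ 2.91 × 10^-9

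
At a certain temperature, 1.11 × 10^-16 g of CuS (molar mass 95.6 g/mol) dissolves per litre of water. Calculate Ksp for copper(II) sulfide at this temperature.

Molar solubility s = (1.11 × 10^-16 g/L) / (95.6 g/mol) = 1.161 x 10^-18 M.
CuS(s) ⇌ Cu^2+ + S^2-
With molar solubility s: [Cu^2+] = s, [S^2-] = s.
Ksp = [Cu^2+][S^2-]
Ksp = (s)(s) = s^2
With s = 1.161 x 10^-18: Ksp = 1.35 x 10^-36

Ksp = 1.35 × 10^-36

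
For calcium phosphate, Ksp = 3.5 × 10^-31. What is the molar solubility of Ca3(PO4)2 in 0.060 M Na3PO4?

Ca3(PO4)2(s) <=> 3 Ca^2+ + 2 PO4^3-
Ksp = [Ca^2+]^3[PO4^3-]^2
Let s = moles of Ca3(PO4)2 that dissolve per litre. [Ca^2+] = 3s, [PO4^3-] = 0.060 + 2s ≈ 0.060 (Ksp is small, so little additional dissolves).
Ksp ≈ (3s)^3 × (0.060)^2
s = 1.5 × 10^-10 M
Check: 2s = 3.1 x 10^-10 ≪ 0.060, so the approximation is valid.

s ≈ 1.5e-10 M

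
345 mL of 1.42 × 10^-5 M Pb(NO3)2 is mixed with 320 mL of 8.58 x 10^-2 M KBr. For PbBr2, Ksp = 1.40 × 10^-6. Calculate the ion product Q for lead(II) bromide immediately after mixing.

Q = 1.26e-8

Total volume = 345 + 320 = 665 mL.
[Pb^2+] = 1.42 x 10^-5 × (345/665) = 7.367 x 10^-6 M
[Br^-] = 8.58 × 10^-2 × (320/665) = 4.129 × 10^-2 M
PbBr2(s) ⇌ Pb^2+(aq) + 2 Br^-(aq), so Q = [Pb^2+][Br^-]^2
Q = (7.367 × 10^-6)(4.129 × 10^-2)^2 = 1.26 × 10^-8
Q < Ksp, so no precipitate of PbBr2 forms.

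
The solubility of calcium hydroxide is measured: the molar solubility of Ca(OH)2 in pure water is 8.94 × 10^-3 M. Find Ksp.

Ksp ≈ 2.86 × 10^-6

Ca(OH)2(s) ⇌ Ca^2+ + 2 OH^-
Let s = molar solubility. Then [Ca^2+] = s and [OH^-] = 2s.
Ksp = [Ca^2+][OH^-]^2
Substituting: Ksp = s(2s)^2 = 4s^3
With s = 8.94 × 10^-3: Ksp = 2.86 × 10^-6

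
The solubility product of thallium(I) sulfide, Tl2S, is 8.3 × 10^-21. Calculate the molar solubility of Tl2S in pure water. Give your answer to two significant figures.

1.3 x 10^-7 M

Tl2S(s) ⇌ 2 Tl^+(aq) + S^2-(aq)
Ksp = [Tl^+]^2[S^2-]
For each mole of Tl2S that dissolves: [Tl^+] = 2s, [S^2-] = s.
Substituting: Ksp = (2s)^2s = 4s^3
s = (8.3 × 10^-21 / 4)^(1/3) = 1.3 × 10^-7 M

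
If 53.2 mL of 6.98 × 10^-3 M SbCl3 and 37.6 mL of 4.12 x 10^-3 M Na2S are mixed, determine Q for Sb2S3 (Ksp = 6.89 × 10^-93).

Q = 8.31 × 10^-14

Total volume = 53.2 + 37.6 = 90.8 mL.
[Sb^3+] = 6.98 x 10^-3 × (53.2/90.8) = 4.090 × 10^-3 M
[S^2-] = 4.12 × 10^-3 × (37.6/90.8) = 1.706 x 10^-3 M
Sb2S3(s) ⇌ 2 Sb^3+(aq) + 3 S^2-(aq), so Q = [Sb^3+]^2[S^2-]^3
Q = (4.090 x 10^-3)^2(1.706 × 10^-3)^3 = 8.31 × 10^-14
Q > Ksp, so Sb2S3 will precipitate.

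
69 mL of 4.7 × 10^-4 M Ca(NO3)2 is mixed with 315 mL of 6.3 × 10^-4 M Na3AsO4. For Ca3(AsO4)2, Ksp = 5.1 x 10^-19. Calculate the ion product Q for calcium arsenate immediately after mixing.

1.6 × 10^-19

Total volume = 69 + 315 = 384 mL.
[Ca^2+] = 4.7 × 10^-4 × (69/384) = 8.45 × 10^-5 M
[AsO4^3-] = 6.3 × 10^-4 × (315/384) = 5.17 x 10^-4 M
Ca3(AsO4)2(s) ⇌ 3 Ca^2+ + 2 AsO4^3-, so Q = [Ca^2+]^3[AsO4^3-]^2
Q = (8.45 × 10^-5)^3(5.17 × 10^-4)^2 = 1.6 x 10^-19
Q < Ksp, so no precipitate of Ca3(AsO4)2 forms.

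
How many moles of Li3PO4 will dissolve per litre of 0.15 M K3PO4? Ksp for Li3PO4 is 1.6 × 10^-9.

s ≈ 7.3 × 10^-4 M

Li3PO4(s) <=> 3 Li^+(aq) + PO4^3-(aq)
Ksp = [Li^+]^3[PO4^3-]
Let s = moles of Li3PO4 that dissolve per litre. [Li^+] = 3s, [PO4^3-] = 0.15 + s ≈ 0.15 (since PO4^3- from K3PO4 dominates).
Ksp ≈ (3s)^3 × 0.15
s = 7.3 × 10^-4 M
Check: s = 7.3 × 10^-4 ≪ 0.15, so the approximation is valid.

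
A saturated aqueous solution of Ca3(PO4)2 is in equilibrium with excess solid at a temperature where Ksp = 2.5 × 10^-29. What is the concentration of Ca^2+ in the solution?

2.2e-6 M

Ca3(PO4)2(s) ⇌ 3 Ca^2+ + 2 PO4^3-
Ksp = [Ca^2+]^3[PO4^3-]^2
With molar solubility s: [Ca^2+] = 3s, [PO4^3-] = 2s.
Substituting: Ksp = (3s)^3(2s)^2 = 108s^5
s^5 = 2.5 × 10^-29 / 108, so s = 7.46 × 10^-7 M
[Ca^2+] = 3s = 2.2 x 10^-6 M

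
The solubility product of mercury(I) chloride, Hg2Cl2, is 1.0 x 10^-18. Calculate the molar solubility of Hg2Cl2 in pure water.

s ≈ 6.3e-7 M

Hg2Cl2(s) ⇌ Hg2^2+(aq) + 2 Cl^-(aq)
Ksp = [Hg2^2+][Cl^-]^2
Let s = molar solubility. Then [Hg2^2+] = s and [Cl^-] = 2s.
Substituting: Ksp = s(2s)^2 = 4s^3
Solving, s = (1.0 x 10^-18/4)^(1/3) = 6.3 × 10^-7 M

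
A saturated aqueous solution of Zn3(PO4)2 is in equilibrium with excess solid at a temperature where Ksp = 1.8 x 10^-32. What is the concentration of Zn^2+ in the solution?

Zn3(PO4)2(s) ⇌ 3 Zn^2+ + 2 PO4^3-
Ksp = [Zn^2+]^3[PO4^3-]^2
Let s = molar solubility. Then [Zn^2+] = 3s and [PO4^3-] = 2s.
So Ksp = (3s)^3 × (2s)^2 = 108s^5
s^5 = 1.8 x 10^-32 / 108, so s = 1.76 x 10^-7 M
[Zn^2+] = 3s = 5.3 × 10^-7 M

[Zn^2+] = 5.3 x 10^-7 M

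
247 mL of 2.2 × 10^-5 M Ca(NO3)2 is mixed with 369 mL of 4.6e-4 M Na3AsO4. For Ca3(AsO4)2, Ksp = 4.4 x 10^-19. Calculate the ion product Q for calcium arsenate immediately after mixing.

Total volume = 247 + 369 = 616 mL.
[Ca^2+] = 2.2 x 10^-5 × (247/616) = 8.82 × 10^-6 M
[AsO4^3-] = 4.6 × 10^-4 × (369/616) = 2.76 × 10^-4 M
Ca3(AsO4)2(s) ⇌ 3 Ca^2+ + 2 AsO4^3-, so Q = [Ca^2+]^3[AsO4^3-]^2
Q = (8.82 × 10^-6)^3(2.76 × 10^-4)^2 = 5.2 × 10^-23
Q < Ksp, so no precipitate of Ca3(AsO4)2 forms.

Q ≈ 5.2e-23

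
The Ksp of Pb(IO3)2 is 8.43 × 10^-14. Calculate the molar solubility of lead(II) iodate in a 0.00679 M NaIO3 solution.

s ≈ 1.83e-9 M

Pb(IO3)2(s) ⇌ Pb^2+ + 2 IO3^-
Ksp = [Pb^2+][IO3^-]^2
Let s be the molar solubility in this solution. [Pb^2+] = s, [IO3^-] = 0.00679 + 2s ≈ 0.00679 (common-ion effect: IO3^- is already 0.00679 M).
Ksp ≈ s × (0.00679)^2
s = 1.83 × 10^-9 M
Check: 2s = 3.7 x 10^-9 ≪ 0.00679, so the approximation is valid.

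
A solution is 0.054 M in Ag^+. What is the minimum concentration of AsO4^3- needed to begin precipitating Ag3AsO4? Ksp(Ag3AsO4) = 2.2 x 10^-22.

1.4e-18 M

Ag3AsO4(s) ⇌ 3 Ag^+ + AsO4^3-
Ksp = [Ag^+]^3[AsO4^3-]
Precipitation begins when Q = Ksp. With [Ag^+] = 0.054 M:
2.2 x 10^-22 = (0.054)^3 × [AsO4^3-]
[AsO4^3-] = (2.2 x 10^-22 / 1.57 × 10^-4) = 1.4 × 10^-18 M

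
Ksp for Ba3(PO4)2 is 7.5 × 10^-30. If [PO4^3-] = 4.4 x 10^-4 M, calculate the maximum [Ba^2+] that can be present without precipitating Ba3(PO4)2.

[Ba^2+] = 3.4 × 10^-8 M

Ba3(PO4)2(s) ⇌ 3 Ba^2+(aq) + 2 PO4^3-(aq)
Ksp = [Ba^2+]^3[PO4^3-]^2
Precipitation begins when Q = Ksp. With [PO4^3-] = 4.4 x 10^-4 M:
7.5 × 10^-30 = (4.4 x 10^-4)^2 × [Ba^2+]^3
[Ba^2+] = (7.5 × 10^-30 / 1.94 × 10^-7)^(1/3) = 3.4 × 10^-8 M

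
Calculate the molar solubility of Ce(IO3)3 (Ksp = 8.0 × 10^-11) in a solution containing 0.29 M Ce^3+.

2.2e-4 M

Ce(IO3)3(s) <=> Ce^3+ + 3 IO3^-
Ksp = [Ce^3+][IO3^-]^3
Let s be the molar solubility in this solution. [Ce^3+] = 0.29 + s ≈ 0.29, [IO3^-] = 3s (since the Ce^3+ already present dominates).
Ksp ≈ 0.29 × (3s)^3
s = 2.2 x 10^-4 M
Check: s = 2.2 × 10^-4 ≪ 0.29, so the approximation is valid.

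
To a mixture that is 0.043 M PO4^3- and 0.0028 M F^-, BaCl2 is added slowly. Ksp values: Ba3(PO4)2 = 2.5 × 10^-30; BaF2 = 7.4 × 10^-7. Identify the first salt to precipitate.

Ba3(PO4)2

Each salt begins to precipitate when Q = Ksp, i.e. when [Ba^2+] reaches its threshold.
For Ba3(PO4)2: 2.5 × 10^-30 = (0.043)^2 × [Ba^2+]^3  ⇒  [Ba^2+] = 1.1 x 10^-9 M.
For BaF2: 7.4 × 10^-7 = (0.0028)^2 × [Ba^2+]  ⇒  [Ba^2+] = 9.4 × 10^-2 M.
The salt with the lower threshold [Ba^2+] precipitates first: Ba3(PO4)2.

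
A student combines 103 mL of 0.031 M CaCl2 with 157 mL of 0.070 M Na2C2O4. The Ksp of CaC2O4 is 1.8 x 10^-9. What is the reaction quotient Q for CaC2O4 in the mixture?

Total volume = 103 + 157 = 260 mL.
[Ca^2+] = 3.1 x 10^-2 × (103/260) = 1.23 × 10^-2 M
[C2O4^2-] = 7.0 × 10^-2 × (157/260) = 4.23 × 10^-2 M
CaC2O4(s) <=> Ca^2+ + C2O4^2-, so Q = [Ca^2+][C2O4^2-]
Q = (1.23 x 10^-2)(4.23 × 10^-2) = 5.2 × 10^-4
Q > Ksp, so CaC2O4 will precipitate.

5.2e-4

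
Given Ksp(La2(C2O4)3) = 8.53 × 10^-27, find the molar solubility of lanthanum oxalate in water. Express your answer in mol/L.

La2(C2O4)3(s) ⇌ 2 La^3+ + 3 C2O4^2-
Ksp = [La^3+]^2[C2O4^2-]^3
Let s = molar solubility. Then [La^3+] = 2s and [C2O4^2-] = 3s.
So Ksp = (2s)^2 × (3s)^3 = 108s^5
s = (8.53 × 10^-27 / 108)^(1/5) = 2.40 × 10^-6 M

s ≈ 2.40 x 10^-6 M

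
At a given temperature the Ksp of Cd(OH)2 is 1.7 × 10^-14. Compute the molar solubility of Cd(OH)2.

1.6 × 10^-5 M

Cd(OH)2(s) ⇌ Cd^2+ + 2 OH^-
Ksp = [Cd^2+][OH^-]^2
If s mol/L of Cd(OH)2 dissolves, [Cd^2+] = s and [OH^-] = 2s.
So Ksp = s × (2s)^2 = 4s^3
s^3 = 1.7 × 10^-14 / 4, so s = 1.6 × 10^-5 M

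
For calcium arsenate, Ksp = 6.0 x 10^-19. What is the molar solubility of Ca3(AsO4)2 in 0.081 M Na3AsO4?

Ca3(AsO4)2(s) <=> 3 Ca^2+ + 2 AsO4^3-
Ksp = [Ca^2+]^3[AsO4^3-]^2
If s mol/L dissolves here, [Ca^2+] = 3s, [AsO4^3-] = 0.081 + 2s ≈ 0.081 (common-ion effect: AsO4^3- is already 0.081 M).
Ksp ≈ (3s)^3 × (0.081)^2
s = 1.5 x 10^-6 M
Check: 2s = 3.0 x 10^-6 ≪ 0.081, so the approximation is valid.

1.5e-6 M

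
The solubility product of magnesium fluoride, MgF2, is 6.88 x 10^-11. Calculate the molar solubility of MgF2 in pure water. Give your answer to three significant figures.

2.58 x 10^-4 M

MgF2(s) <=> Mg^2+(aq) + 2 F^-(aq)
Ksp = [Mg^2+][F^-]^2
For each mole of MgF2 that dissolves: [Mg^2+] = s, [F^-] = 2s.
So Ksp = s × (2s)^2 = 4s^3
Solving, s = (6.88 x 10^-11/4)^(1/3) = 2.58 × 10^-4 M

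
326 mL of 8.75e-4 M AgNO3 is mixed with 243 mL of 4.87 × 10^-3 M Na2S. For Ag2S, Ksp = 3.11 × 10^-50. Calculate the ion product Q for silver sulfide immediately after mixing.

Q = 5.23e-10

Total volume = 326 + 243 = 569 mL.
[Ag^+] = 8.75 x 10^-4 × (326/569) = 5.013 × 10^-4 M
[S^2-] = 4.87 x 10^-3 × (243/569) = 2.080 × 10^-3 M
Ag2S(s) ⇌ 2 Ag^+(aq) + S^2-(aq), so Q = [Ag^+]^2[S^2-]
Q = (5.013 × 10^-4)^2(2.080 × 10^-3) = 5.23 × 10^-10
Q > Ksp, so Ag2S will precipitate.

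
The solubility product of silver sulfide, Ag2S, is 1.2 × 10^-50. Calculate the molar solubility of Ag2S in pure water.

Ag2S(s) <=> 2 Ag^+(aq) + S^2-(aq)
Ksp = [Ag^+]^2[S^2-]
For each mole of Ag2S that dissolves: [Ag^+] = 2s, [S^2-] = s.
So Ksp = (2s)^2 × s = 4s^3
s^3 = 1.2 × 10^-50 / 4, so s = 1.4 × 10^-17 M

1.4e-17 M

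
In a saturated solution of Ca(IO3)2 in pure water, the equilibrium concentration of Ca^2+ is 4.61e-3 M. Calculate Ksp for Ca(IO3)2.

3.92 x 10^-7

Ca(IO3)2(s) ⇌ Ca^2+(aq) + 2 IO3^-(aq)
Stoichiometry gives [IO3^-] = (2/1)[Ca^2+] = 9.220 × 10^-3 M.
Ksp = [Ca^2+][IO3^-]^2
Ksp = 4.61 × 10^-3 × (9.220 x 10^-3)^2 = 3.92 × 10^-7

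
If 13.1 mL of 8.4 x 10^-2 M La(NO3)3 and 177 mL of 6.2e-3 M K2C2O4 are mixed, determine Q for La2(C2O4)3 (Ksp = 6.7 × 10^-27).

Total volume = 13.1 + 177 = 190.1 mL.
[La^3+] = 8.4 × 10^-2 × (13.1/190.1) = 5.79 × 10^-3 M
[C2O4^2-] = 6.2 × 10^-3 × (177/190.1) = 5.77 x 10^-3 M
La2(C2O4)3(s) <=> 2 La^3+(aq) + 3 C2O4^2-(aq), so Q = [La^3+]^2[C2O4^2-]^3
Q = (5.79 × 10^-3)^2(5.77 × 10^-3)^3 = 6.4 x 10^-12
Q > Ksp, so La2(C2O4)3 will precipitate.

Q ≈ 6.4e-12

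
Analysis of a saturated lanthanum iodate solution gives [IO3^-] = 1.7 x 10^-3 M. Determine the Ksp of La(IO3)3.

2.8e-12

La(IO3)3(s) ⇌ La^3+ + 3 IO3^-
Stoichiometry gives [La^3+] = (1/3)[IO3^-] = 5.67 × 10^-4 M.
Ksp = [La^3+][IO3^-]^3
Ksp = 5.67 x 10^-4 × (1.7 × 10^-3)^3 = 2.8 × 10^-12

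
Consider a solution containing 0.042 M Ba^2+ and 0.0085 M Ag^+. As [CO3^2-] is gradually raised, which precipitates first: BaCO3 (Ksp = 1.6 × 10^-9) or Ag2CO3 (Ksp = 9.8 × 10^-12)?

BaCO3

Each salt begins to precipitate when Q = Ksp, i.e. when [CO3^2-] reaches its threshold.
For BaCO3: 1.6 × 10^-9 = 0.042 × [CO3^2-]  ⇒  [CO3^2-] = 3.8 × 10^-8 M.
For Ag2CO3: 9.8 × 10^-12 = (0.0085)^2 × [CO3^2-]  ⇒  [CO3^2-] = 1.4 × 10^-7 M.
The salt with the lower threshold [CO3^2-] precipitates first: BaCO3.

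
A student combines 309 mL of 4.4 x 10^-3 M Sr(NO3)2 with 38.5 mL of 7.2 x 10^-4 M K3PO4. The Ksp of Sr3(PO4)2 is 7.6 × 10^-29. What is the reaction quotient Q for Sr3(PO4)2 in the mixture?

Total volume = 309 + 38.5 = 347.5 mL.
[Sr^2+] = 4.4 × 10^-3 × (309/347.5) = 3.91 × 10^-3 M
[PO4^3-] = 7.2 × 10^-4 × (38.5/347.5) = 7.98 x 10^-5 M
Sr3(PO4)2(s) ⇌ 3 Sr^2+(aq) + 2 PO4^3-(aq), so Q = [Sr^2+]^3[PO4^3-]^2
Q = (3.91 × 10^-3)^3(7.98 × 10^-5)^2 = 3.8 × 10^-16
Q > Ksp, so Sr3(PO4)2 will precipitate.

3.8 × 10^-16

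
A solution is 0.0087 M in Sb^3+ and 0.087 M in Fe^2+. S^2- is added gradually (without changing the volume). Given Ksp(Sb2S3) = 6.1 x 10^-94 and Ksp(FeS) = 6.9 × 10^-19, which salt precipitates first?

Precipitation of each salt starts when its ion product equals its Ksp.
For Sb2S3: 6.1 x 10^-94 = (0.0087)^2 × [S^2-]^3  ⇒  [S^2-] = 2.0 x 10^-30 M.
For FeS: 6.9 × 10^-19 = 0.087 × [S^2-]  ⇒  [S^2-] = 7.9 × 10^-18 M.
The salt with the lower threshold [S^2-] precipitates first: Sb2S3.

Sb2S3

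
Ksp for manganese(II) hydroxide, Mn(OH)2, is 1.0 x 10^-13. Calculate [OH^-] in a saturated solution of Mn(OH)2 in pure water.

5.8 × 10^-5 M

Mn(OH)2(s) ⇌ Mn^2+(aq) + 2 OH^-(aq)
Ksp = [Mn^2+][OH^-]^2
With molar solubility s: [Mn^2+] = s, [OH^-] = 2s.
So Ksp = s × (2s)^2 = 4s^3
s = (1.0 x 10^-13 / 4)^(1/3) = 2.92 × 10^-5 M
[OH^-] = 2s = 5.8 × 10^-5 M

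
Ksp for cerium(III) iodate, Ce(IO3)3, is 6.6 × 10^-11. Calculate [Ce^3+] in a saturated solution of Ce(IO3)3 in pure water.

[Ce^3+] ≈ 1.3 x 10^-3 M

Ce(IO3)3(s) ⇌ Ce^3+ + 3 IO3^-
Ksp = [Ce^3+][IO3^-]^3
With molar solubility s: [Ce^3+] = s, [IO3^-] = 3s.
Substituting: Ksp = s(3s)^3 = 27s^4
Solving, s = (6.6 × 10^-11/27)^(1/4) = 1.25 x 10^-3 M
[Ce^3+] = s = 1.3 × 10^-3 M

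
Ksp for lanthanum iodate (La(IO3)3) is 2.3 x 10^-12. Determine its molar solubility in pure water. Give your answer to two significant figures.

La(IO3)3(s) ⇌ La^3+ + 3 IO3^-
Ksp = [La^3+][IO3^-]^3
For each mole of La(IO3)3 that dissolves: [La^3+] = s, [IO3^-] = 3s.
Ksp = s(3s)^3 = 27s^4
s = (2.3 x 10^-12 / 27)^(1/4) = 5.4 × 10^-4 M

5.4 × 10^-4 M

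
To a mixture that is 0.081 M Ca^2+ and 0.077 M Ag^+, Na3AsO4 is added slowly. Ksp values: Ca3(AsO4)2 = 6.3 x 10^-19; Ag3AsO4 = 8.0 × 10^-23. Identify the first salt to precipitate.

Each salt begins to precipitate when Q = Ksp, i.e. when [AsO4^3-] reaches its threshold.
For Ca3(AsO4)2: 6.3 x 10^-19 = (0.081)^3 × [AsO4^3-]^2  ⇒  [AsO4^3-] = 3.4 × 10^-8 M.
For Ag3AsO4: 8.0 × 10^-23 = (0.077)^3 × [AsO4^3-]  ⇒  [AsO4^3-] = 1.8 × 10^-19 M.
The salt with the lower threshold [AsO4^3-] precipitates first: Ag3AsO4.

Ag3AsO4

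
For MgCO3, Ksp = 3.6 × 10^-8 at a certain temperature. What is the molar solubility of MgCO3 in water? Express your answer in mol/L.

MgCO3(s) ⇌ Mg^2+ + CO3^2-
Ksp = [Mg^2+][CO3^2-]
For each mole of MgCO3 that dissolves: [Mg^2+] = s, [CO3^2-] = s.
Ksp = s^2
s = (3.6 × 10^-8)^(1/2) = 1.9 × 10^-4 M

1.9 x 10^-4 M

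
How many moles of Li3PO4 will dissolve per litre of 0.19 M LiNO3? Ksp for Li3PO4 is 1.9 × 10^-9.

Li3PO4(s) ⇌ 3 Li^+(aq) + PO4^3-(aq)
Ksp = [Li^+]^3[PO4^3-]
Let s be the molar solubility in this solution. [Li^+] = 0.19 + 3s ≈ 0.19, [PO4^3-] = s (since Li^+ from LiNO3 dominates).
Ksp ≈ (0.19)^3 × s
s = 2.8 × 10^-7 M
Check: 3s = 8.3 × 10^-7 ≪ 0.19, so the approximation is valid.

2.8 × 10^-7 M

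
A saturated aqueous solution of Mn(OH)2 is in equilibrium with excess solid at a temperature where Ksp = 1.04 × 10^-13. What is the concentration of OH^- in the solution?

[OH^-] = 5.92 × 10^-5 M

Mn(OH)2(s) <=> Mn^2+(aq) + 2 OH^-(aq)
Ksp = [Mn^2+][OH^-]^2
Let s = molar solubility. Then [Mn^2+] = s and [OH^-] = 2s.
Ksp = s(2s)^2 = 4s^3
s = (1.04 × 10^-13 / 4)^(1/3) = 2.962 × 10^-5 M
[OH^-] = 2s = 5.92 × 10^-5 M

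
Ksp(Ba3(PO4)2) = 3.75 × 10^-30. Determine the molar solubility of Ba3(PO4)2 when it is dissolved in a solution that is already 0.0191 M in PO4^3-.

Ba3(PO4)2(s) ⇌ 3 Ba^2+ + 2 PO4^3-
Ksp = [Ba^2+]^3[PO4^3-]^2
Let s be the molar solubility in this solution. [Ba^2+] = 3s, [PO4^3-] = 0.0191 + 2s ≈ 0.0191 (Ksp is small, so little additional dissolves).
Ksp ≈ (3s)^3 × (0.0191)^2
s = 7.25 x 10^-10 M
Check: 2s = 1.4 x 10^-9 ≪ 0.0191, so the approximation is valid.

s = 7.25 × 10^-10 M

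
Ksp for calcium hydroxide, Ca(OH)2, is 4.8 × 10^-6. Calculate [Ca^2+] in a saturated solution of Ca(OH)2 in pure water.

1.1e-2 M

Ca(OH)2(s) <=> Ca^2+ + 2 OH^-
Ksp = [Ca^2+][OH^-]^2
Let s = molar solubility. Then [Ca^2+] = s and [OH^-] = 2s.
So Ksp = s × (2s)^2 = 4s^3
Solving, s = (4.8 × 10^-6/4)^(1/3) = 1.06 × 10^-2 M
[Ca^2+] = s = 1.1 × 10^-2 M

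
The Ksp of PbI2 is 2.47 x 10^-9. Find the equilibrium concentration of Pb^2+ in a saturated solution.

8.52 x 10^-4 M

PbI2(s) <=> Pb^2+(aq) + 2 I^-(aq)
Ksp = [Pb^2+][I^-]^2
If s mol/L of PbI2 dissolves, [Pb^2+] = s and [I^-] = 2s.
So Ksp = s × (2s)^2 = 4s^3
s = (2.47 x 10^-9 / 4)^(1/3) = 8.516 x 10^-4 M
[Pb^2+] = s = 8.52 × 10^-4 M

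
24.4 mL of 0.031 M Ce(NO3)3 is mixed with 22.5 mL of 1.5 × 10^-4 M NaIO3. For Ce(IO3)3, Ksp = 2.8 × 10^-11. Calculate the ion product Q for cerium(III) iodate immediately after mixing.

6.0 x 10^-15

Total volume = 24.4 + 22.5 = 46.9 mL.
[Ce^3+] = 3.1 x 10^-2 × (24.4/46.9) = 1.61 × 10^-2 M
[IO3^-] = 1.5 × 10^-4 × (22.5/46.9) = 7.20 × 10^-5 M
Ce(IO3)3(s) ⇌ Ce^3+(aq) + 3 IO3^-(aq), so Q = [Ce^3+][IO3^-]^3
Q = (1.61 × 10^-2)(7.20 × 10^-5)^3 = 6.0 x 10^-15
Q < Ksp, so no precipitate of Ce(IO3)3 forms.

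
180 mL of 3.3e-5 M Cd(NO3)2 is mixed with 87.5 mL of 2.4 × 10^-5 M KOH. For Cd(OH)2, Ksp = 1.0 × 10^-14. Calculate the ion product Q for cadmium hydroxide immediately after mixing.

Total volume = 180 + 87.5 = 267.5 mL.
[Cd^2+] = 3.3 × 10^-5 × (180/267.5) = 2.22 × 10^-5 M
[OH^-] = 2.4 x 10^-5 × (87.5/267.5) = 7.85 x 10^-6 M
Cd(OH)2(s) ⇌ Cd^2+ + 2 OH^-, so Q = [Cd^2+][OH^-]^2
Q = (2.22 x 10^-5)(7.85 × 10^-6)^2 = 1.4 x 10^-15
Q < Ksp, so no precipitate of Cd(OH)2 forms.

Q ≈ 1.4e-15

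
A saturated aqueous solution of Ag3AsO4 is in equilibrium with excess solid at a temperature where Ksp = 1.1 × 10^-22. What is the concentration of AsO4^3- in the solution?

1.4e-6 M

Ag3AsO4(s) ⇌ 3 Ag^+(aq) + AsO4^3-(aq)
Ksp = [Ag^+]^3[AsO4^3-]
If s mol/L of Ag3AsO4 dissolves, [Ag^+] = 3s and [AsO4^3-] = s.
So Ksp = (3s)^3 × s = 27s^4
Solving, s = (1.1 × 10^-22/27)^(1/4) = 1.42 x 10^-6 M
[AsO4^3-] = s = 1.4 x 10^-6 M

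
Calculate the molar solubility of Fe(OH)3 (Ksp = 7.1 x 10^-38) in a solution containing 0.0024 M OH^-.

Fe(OH)3(s) ⇌ Fe^3+(aq) + 3 OH^-(aq)
Ksp = [Fe^3+][OH^-]^3
If s mol/L dissolves here, [Fe^3+] = s, [OH^-] = 0.0024 + 3s ≈ 0.0024 (common-ion effect: OH^- is already 0.0024 M).
Ksp ≈ s × (0.0024)^3
s = 5.1 x 10^-30 M
Check: 3s = 1.5 x 10^-29 ≪ 0.0024, so the approximation is valid.

5.1e-30 M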